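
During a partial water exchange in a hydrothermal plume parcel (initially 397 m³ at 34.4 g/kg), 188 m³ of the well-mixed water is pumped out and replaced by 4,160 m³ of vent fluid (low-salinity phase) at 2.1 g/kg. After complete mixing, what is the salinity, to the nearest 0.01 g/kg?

Remaining after removal: 209 m³ at 34.4 g/kg (salt = 7,189.6)
After addition: salt = 7,189.6 + 4,160×2.1 = 15,925.6; volume = 4,369 m³
S = 15,925.6 / 4,369 = 3.6451 g/kg

3.65 g/kg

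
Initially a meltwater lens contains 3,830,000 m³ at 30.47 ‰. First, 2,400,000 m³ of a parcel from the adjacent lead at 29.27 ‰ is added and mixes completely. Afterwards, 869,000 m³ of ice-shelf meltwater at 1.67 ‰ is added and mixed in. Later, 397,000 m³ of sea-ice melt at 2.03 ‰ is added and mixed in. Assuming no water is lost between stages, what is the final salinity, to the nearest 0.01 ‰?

25.24 ‰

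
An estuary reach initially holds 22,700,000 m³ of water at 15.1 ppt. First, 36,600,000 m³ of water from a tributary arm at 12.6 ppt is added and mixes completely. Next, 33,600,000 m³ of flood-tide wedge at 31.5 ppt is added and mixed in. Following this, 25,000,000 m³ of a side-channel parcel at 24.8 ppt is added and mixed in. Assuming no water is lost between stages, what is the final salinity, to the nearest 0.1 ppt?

Salt balance:
Initial salt = 22,700,000×15.1 = 342,770,000
After stage 1: salt = 342,770,000 + 36,600,000×12.6 = 803,930,000; volume = 59,300,000 m³; S = 13.557 ppt
After stage 2: salt = 803,930,000 + 33,600,000×31.5 = 1,862,330,000; volume = 92,900,000 m³; S = 20.047 ppt
After stage 3: salt = 1,862,330,000 + 25,000,000×24.8 = 2,482,330,000; volume = 117,900,000 m³
S = 2,482,330,000 / 117,900,000 = 21.0545 ppt

21.1 ppt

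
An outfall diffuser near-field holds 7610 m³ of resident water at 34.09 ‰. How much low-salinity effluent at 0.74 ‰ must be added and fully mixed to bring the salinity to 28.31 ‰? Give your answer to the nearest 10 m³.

1600 m³

Salt balance: 7,610×34.09 + V×0.74 = (7,610+V)×28.31
259,424.9 + 0.74V = 215,439.1 + 28.31V
43,985.8 = 27.57V
V = 1,595.42 m³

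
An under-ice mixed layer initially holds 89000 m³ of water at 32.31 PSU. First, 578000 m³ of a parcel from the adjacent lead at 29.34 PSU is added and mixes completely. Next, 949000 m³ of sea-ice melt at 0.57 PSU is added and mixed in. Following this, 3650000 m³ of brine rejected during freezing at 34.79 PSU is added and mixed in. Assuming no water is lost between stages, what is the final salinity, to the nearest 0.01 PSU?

Conserving salt mass:
Initial salt = 89,000×32.31 = 2,875,590
After stage 1: salt = 2,875,590 + 578,000×29.34 = 19,834,110; volume = 667,000 m³; S = 29.736 PSU
After stage 2: salt = 19,834,110 + 949,000×0.57 = 20,375,040; volume = 1,616,000 m³; S = 12.608 PSU
After stage 3: salt = 20,375,040 + 3,650,000×34.79 = 147,358,540; volume = 5,266,000 m³
S = 147,358,540 / 5,266,000 = 27.983 PSU

27.98 PSU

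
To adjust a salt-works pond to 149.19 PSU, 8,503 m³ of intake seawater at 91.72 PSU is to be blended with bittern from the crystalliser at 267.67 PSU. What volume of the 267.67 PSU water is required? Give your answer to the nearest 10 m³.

4120 m³

Salt balance: 8,503×91.72 + V×267.67 = (8,503+V)×149.19
779,895.16 + 267.67V = 1,268,562.57 + 149.19V
488,667.41 = 118.48V
V = 4,124.47 m³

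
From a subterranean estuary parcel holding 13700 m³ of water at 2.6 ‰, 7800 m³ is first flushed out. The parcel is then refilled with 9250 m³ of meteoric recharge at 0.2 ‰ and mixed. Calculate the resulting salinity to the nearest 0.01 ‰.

Remaining after removal: 5,900 m³ at 2.6 ‰ (salt = 15,340)
After addition: salt = 15,340 + 9,250×0.2 = 17,190; volume = 15,150 m³
S = 17,190 / 15,150 = 1.1347 ‰

1.13 ‰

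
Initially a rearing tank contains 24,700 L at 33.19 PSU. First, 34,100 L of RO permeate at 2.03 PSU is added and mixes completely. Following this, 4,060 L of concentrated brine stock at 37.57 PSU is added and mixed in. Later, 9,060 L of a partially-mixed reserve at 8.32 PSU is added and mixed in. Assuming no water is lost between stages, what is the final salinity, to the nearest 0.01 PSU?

15.53 PSU

Total salt / total volume:
Initial salt = 24,700×33.19 = 819,793
After stage 1: salt = 819,793 + 34,100×2.03 = 889,016; volume = 58,800 L; S = 15.119 PSU
After stage 2: salt = 889,016 + 4,060×37.57 = 1,041,550.2; volume = 62,860 L; S = 16.569 PSU
After stage 3: salt = 1,041,550.2 + 9,060×8.32 = 1,116,929.4; volume = 71,920 L
S = 1,116,929.4 / 71,920 = 15.5302 PSU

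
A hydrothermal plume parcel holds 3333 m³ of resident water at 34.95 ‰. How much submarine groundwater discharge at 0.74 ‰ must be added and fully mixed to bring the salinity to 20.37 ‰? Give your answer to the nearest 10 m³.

Salt balance: 3,333×34.95 + V×0.74 = (3,333+V)×20.37
116,488.35 + 0.74V = 67,893.21 + 20.37V
48,595.14 = 19.63V
V = 2,475.55 m³

2480 m³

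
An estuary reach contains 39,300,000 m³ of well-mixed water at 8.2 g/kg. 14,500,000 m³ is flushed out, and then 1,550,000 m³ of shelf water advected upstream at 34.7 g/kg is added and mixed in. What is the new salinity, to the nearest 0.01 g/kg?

Remaining after removal: 24,800,000 m³ at 8.2 g/kg (salt = 203,360,000)
After addition: salt = 203,360,000 + 1,550,000×34.7 = 257,145,000; volume = 26,350,000 m³
S = 257,145,000 / 26,350,000 = 9.7588 g/kg

9.76 g/kg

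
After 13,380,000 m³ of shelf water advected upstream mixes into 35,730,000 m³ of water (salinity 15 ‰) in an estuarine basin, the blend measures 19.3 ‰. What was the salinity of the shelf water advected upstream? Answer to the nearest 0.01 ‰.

30.78 ‰

Salt balance: 35,730,000×15 + 13,380,000×S = 49,110,000×19.3
535,950,000 + 13,380,000·S = 947,823,000
S = (947,823,000 − 535,950,000) / 13,380,000 = 30.7827 ‰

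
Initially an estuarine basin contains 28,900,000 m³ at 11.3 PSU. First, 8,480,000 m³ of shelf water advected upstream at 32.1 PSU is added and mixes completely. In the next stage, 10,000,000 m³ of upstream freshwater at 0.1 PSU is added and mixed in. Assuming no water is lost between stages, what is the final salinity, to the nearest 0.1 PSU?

By conservation of dissolved salt,
Initial salt = 28,900,000×11.3 = 326,570,000
After stage 1: salt = 326,570,000 + 8,480,000×32.1 = 598,778,000; volume = 37,380,000 m³; S = 16.019 PSU
After stage 2: salt = 598,778,000 + 10,000,000×0.1 = 599,778,000; volume = 47,380,000 m³
S = 599,778,000 / 47,380,000 = 12.6589 PSU

12.7 PSU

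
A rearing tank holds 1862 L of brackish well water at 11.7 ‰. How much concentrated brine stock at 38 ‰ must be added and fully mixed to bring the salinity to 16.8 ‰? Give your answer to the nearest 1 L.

448 L

Salt balance: 1,862×11.7 + V×38 = (1,862+V)×16.8
21,785.4 + 38V = 31,281.6 + 16.8V
9,496.2 = 21.2V
V = 447.93 L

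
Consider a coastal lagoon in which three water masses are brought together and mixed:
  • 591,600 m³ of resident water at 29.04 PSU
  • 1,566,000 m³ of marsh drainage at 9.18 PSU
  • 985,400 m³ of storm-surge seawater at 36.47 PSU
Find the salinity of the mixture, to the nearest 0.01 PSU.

21.47 PSU

By conservation of dissolved salt,
salt = 591,600×29.04 + 1,566,000×9.18 + 985,400×36.47 = 17,180,064 + 14,375,880 + 35,937,538 = 67,493,482
volume = 591,600 + 1,566,000 + 985,400 = 3,143,000 m³
S = 67,493,482 / 3,143,000 = 21.4742 PSU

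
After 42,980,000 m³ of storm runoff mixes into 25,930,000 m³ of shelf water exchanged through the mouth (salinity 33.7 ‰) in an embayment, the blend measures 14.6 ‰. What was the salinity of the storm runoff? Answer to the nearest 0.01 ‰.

3.08 ‰

Salt balance: 25,930,000×33.7 + 42,980,000×S = 68,910,000×14.6
873,841,000 + 42,980,000·S = 1,006,086,000
S = (1,006,086,000 − 873,841,000) / 42,980,000 = 3.0769 ‰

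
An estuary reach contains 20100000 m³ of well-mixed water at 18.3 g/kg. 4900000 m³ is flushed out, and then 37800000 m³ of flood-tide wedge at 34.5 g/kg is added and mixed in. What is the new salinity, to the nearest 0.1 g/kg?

29.9 g/kg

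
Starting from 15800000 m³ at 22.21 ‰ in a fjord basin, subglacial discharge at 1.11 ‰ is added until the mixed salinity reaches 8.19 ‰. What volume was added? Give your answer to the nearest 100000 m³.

Salt balance: 15,800,000×22.21 + V×1.11 = (15,800,000+V)×8.19
350,918,000 + 1.11V = 129,402,000 + 8.19V
221,516,000 = 7.08V
V = 31,287,570.62 m³

31300000 m³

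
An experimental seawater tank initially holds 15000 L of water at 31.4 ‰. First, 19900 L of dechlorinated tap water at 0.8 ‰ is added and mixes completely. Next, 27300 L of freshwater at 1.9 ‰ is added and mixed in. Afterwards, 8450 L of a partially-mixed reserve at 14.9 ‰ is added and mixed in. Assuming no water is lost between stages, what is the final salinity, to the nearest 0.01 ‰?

9.41 ‰

Total salt / total volume:
Initial salt = 15,000×31.4 = 471,000
After stage 1: salt = 471,000 + 19,900×0.8 = 486,920; volume = 34,900 L; S = 13.952 ‰
After stage 2: salt = 486,920 + 27,300×1.9 = 538,790; volume = 62,200 L; S = 8.662 ‰
After stage 3: salt = 538,790 + 8,450×14.9 = 664,695; volume = 70,650 L
S = 664,695 / 70,650 = 9.4083 ‰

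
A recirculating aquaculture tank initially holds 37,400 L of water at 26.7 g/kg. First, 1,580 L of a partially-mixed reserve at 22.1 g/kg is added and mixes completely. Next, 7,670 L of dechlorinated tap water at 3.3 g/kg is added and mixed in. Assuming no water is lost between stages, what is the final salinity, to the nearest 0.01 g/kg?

22.70 g/kg

Mass of salt is conserved:
Initial salt = 37,400×26.7 = 998,580
After stage 1: salt = 998,580 + 1,580×22.1 = 1,033,498; volume = 38,980 L; S = 26.514 g/kg
After stage 2: salt = 1,033,498 + 7,670×3.3 = 1,058,809; volume = 46,650 L
S = 1,058,809 / 46,650 = 22.6969 g/kg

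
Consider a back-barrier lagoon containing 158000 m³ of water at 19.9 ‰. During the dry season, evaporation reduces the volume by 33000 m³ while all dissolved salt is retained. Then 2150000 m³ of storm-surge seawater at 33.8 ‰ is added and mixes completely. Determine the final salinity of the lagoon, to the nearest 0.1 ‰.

After evaporation: salt = 158,000×19.9 = 3,144,200; volume = 158,000 − 33,000 = 125,000 m³
After mixing: salt = 3,144,200 + 2,150,000×33.8 = 75,814,200; volume = 125,000 + 2,150,000 = 2,275,000 m³
S = 75,814,200 / 2,275,000 = 33.3249 ‰

33.3 ‰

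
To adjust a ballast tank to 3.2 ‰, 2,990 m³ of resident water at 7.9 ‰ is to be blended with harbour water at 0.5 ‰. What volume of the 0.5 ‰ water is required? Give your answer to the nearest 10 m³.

5200 m³

Salt balance: 2,990×7.9 + V×0.5 = (2,990+V)×3.2
23,621 + 0.5V = 9,568 + 3.2V
14,053 = 2.7V
V = 5,204.81 m³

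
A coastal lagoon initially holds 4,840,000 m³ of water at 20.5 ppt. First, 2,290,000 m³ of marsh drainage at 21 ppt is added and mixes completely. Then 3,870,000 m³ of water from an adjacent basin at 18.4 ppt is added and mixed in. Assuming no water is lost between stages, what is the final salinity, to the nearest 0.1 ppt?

By conservation of dissolved salt,
Initial salt = 4,840,000×20.5 = 99,220,000
After stage 1: salt = 99,220,000 + 2,290,000×21 = 147,310,000; volume = 7,130,000 m³; S = 20.661 ppt
After stage 2: salt = 147,310,000 + 3,870,000×18.4 = 218,518,000; volume = 11,000,000 m³
S = 218,518,000 / 11,000,000 = 19.8653 ppt

19.9 ppt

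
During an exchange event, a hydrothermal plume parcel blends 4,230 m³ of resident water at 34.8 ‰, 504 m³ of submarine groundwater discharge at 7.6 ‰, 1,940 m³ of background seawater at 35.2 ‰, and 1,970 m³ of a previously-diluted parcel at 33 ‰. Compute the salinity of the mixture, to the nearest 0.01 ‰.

32.89 ‰

Salt balance:
salt = 4,230×34.8 + 504×7.6 + 1,940×35.2 + 1,970×33 = 147,204 + 3,830.4 + 68,288 + 65,010 = 284,332.4
volume = 4,230 + 504 + 1,940 + 1,970 = 8,644 m³
S = 284,332.4 / 8,644 = 32.8936 ‰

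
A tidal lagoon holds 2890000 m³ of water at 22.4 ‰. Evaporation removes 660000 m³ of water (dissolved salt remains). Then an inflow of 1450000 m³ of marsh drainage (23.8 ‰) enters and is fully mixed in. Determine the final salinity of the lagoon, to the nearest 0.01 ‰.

After evaporation: salt = 2,890,000×22.4 = 64,736,000; volume = 2,890,000 − 660,000 = 2,230,000 m³
After mixing: salt = 64,736,000 + 1,450,000×23.8 = 99,246,000; volume = 2,230,000 + 1,450,000 = 3,680,000 m³
S = 99,246,000 / 3,680,000 = 26.969 ‰

26.97 ‰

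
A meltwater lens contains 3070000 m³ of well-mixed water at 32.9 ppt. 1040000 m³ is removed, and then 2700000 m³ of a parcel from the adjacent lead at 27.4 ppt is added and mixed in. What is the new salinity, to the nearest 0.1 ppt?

Remaining after removal: 2,030,000 m³ at 32.9 ppt (salt = 66,787,000)
After addition: salt = 66,787,000 + 2,700,000×27.4 = 140,767,000; volume = 4,730,000 m³
S = 140,767,000 / 4,730,000 = 29.7605 ppt

29.8 ppt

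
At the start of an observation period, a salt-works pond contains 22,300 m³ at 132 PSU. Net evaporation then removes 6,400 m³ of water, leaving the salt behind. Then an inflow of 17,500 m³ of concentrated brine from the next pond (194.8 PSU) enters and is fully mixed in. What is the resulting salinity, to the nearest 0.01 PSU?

After evaporation: salt = 22,300×132 = 2,943,600; volume = 22,300 − 6,400 = 15,900 m³
After mixing: salt = 2,943,600 + 17,500×194.8 = 6,352,600; volume = 15,900 + 17,500 = 33,400 m³
S = 6,352,600 / 33,400 = 190.1976 PSU

190.20 PSU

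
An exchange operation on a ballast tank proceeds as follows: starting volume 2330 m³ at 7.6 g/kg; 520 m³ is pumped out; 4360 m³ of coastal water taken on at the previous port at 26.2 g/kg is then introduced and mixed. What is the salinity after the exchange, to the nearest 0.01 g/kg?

20.74 g/kg

Remaining after removal: 1,810 m³ at 7.6 g/kg (salt = 13,756)
After addition: salt = 13,756 + 4,360×26.2 = 127,988; volume = 6,170 m³
S = 127,988 / 6,170 = 20.7436 g/kg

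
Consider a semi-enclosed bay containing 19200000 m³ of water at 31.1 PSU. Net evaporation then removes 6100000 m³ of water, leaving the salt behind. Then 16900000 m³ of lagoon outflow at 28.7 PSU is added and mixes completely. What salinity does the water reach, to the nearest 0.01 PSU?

36.07 PSU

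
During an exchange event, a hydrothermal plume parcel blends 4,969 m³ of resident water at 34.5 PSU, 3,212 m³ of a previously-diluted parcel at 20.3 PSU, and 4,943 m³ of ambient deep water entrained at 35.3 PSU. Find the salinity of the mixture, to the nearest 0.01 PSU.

31.33 PSU

By conservation of dissolved salt,
salt = 4,969×34.5 + 3,212×20.3 + 4,943×35.3 = 171,430.5 + 65,203.6 + 174,487.9 = 411,122
volume = 4,969 + 3,212 + 4,943 = 13,124 m³
S = 411,122 / 13,124 = 31.326 PSU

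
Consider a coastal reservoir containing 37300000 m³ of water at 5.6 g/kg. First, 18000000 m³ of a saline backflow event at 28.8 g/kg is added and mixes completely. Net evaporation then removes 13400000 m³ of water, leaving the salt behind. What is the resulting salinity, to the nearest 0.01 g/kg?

After mixing: salt = 37,300,000×5.6 + 18,000,000×28.8 = 727,280,000; volume = 55,300,000 m³
After evaporation: salt unchanged = 727,280,000; volume = 55,300,000 − 13,400,000 = 41,900,000 m³
S = 727,280,000 / 41,900,000 = 17.3575 g/kg

17.36 g/kg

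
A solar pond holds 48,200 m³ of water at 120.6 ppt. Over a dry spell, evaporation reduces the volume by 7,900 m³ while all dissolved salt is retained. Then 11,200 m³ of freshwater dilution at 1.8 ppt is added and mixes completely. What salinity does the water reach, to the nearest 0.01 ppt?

113.26 ppt

After evaporation: salt = 48,200×120.6 = 5,812,920; volume = 48,200 − 7,900 = 40,300 m³
After mixing: salt = 5,812,920 + 11,200×1.8 = 5,833,080; volume = 40,300 + 11,200 = 51,500 m³
S = 5,833,080 / 51,500 = 113.2637 ppt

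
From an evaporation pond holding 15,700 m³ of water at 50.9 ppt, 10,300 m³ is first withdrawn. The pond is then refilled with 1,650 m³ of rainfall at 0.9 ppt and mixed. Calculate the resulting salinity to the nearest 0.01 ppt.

39.20 ppt

Remaining after removal: 5,400 m³ at 50.9 ppt (salt = 274,860)
After addition: salt = 274,860 + 1,650×0.9 = 276,345; volume = 7,050 m³
S = 276,345 / 7,050 = 39.1979 ppt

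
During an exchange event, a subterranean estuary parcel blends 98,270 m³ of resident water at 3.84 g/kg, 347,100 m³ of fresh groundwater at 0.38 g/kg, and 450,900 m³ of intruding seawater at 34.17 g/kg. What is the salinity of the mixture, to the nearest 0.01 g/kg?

17.76 g/kg

Mass of salt is conserved:
salt = 98,270×3.84 + 347,100×0.38 + 450,900×34.17 = 377,356.8 + 131,898 + 15,407,253 = 15,916,507.8
volume = 98,270 + 347,100 + 450,900 = 896,270 m³
S = 15,916,507.8 / 896,270 = 17.7586 g/kg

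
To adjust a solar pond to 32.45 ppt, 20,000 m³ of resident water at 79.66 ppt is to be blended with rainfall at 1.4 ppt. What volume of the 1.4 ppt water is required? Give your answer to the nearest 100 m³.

30400 m³

Salt balance: 20,000×79.66 + V×1.4 = (20,000+V)×32.45
1,593,200 + 1.4V = 649,000 + 32.45V
944,200 = 31.05V
V = 30,409.02 m³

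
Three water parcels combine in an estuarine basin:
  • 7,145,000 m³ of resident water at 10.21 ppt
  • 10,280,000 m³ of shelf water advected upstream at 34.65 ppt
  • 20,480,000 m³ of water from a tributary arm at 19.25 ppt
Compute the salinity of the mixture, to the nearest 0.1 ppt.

Mass of salt is conserved:
salt = 7,145,000×10.21 + 10,280,000×34.65 + 20,480,000×19.25 = 72,950,450 + 356,202,000 + 394,240,000 = 823,392,450
volume = 7,145,000 + 10,280,000 + 20,480,000 = 37,905,000 m³
S = 823,392,450 / 37,905,000 = 21.723 ppt

21.7 ppt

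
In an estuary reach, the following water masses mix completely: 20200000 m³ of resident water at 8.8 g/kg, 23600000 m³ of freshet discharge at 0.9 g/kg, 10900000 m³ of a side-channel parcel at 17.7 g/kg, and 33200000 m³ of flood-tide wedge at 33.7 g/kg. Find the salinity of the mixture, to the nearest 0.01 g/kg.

17.19 g/kg

Total salt / total volume:
salt = 20,200,000×8.8 + 23,600,000×0.9 + 10,900,000×17.7 + 33,200,000×33.7 = 177,760,000 + 21,240,000 + 192,930,000 + 1,118,840,000 = 1,510,770,000
volume = 20,200,000 + 23,600,000 + 10,900,000 + 33,200,000 = 87,900,000 m³
S = 1,510,770,000 / 87,900,000 = 17.1874 g/kg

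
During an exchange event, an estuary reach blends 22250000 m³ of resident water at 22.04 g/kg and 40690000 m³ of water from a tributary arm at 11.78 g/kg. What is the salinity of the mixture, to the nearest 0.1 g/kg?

Salt balance:
salt = 22,250,000×22.04 + 40,690,000×11.78 = 490,390,000 + 479,328,200 = 969,718,200
volume = 22,250,000 + 40,690,000 = 62,940,000 m³
S = 969,718,200 / 62,940,000 = 15.407 g/kg

15.4 g/kg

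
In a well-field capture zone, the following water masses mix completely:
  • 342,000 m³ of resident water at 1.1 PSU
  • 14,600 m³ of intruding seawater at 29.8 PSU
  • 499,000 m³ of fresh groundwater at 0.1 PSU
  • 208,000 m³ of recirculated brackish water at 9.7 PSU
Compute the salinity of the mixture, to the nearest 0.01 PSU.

Conserving salt mass:
salt = 342,000×1.1 + 14,600×29.8 + 499,000×0.1 + 208,000×9.7 = 376,200 + 435,080 + 49,900 + 2,017,600 = 2,878,780
volume = 342,000 + 14,600 + 499,000 + 208,000 = 1,063,600 m³
S = 2,878,780 / 1,063,600 = 2.7066 PSU

2.71 PSU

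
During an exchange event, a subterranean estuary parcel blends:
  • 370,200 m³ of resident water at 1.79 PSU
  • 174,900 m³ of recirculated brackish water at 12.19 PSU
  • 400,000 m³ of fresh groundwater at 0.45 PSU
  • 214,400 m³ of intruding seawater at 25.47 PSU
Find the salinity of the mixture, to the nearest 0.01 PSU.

Weighted by volume,
salt = 370,200×1.79 + 174,900×12.19 + 400,000×0.45 + 214,400×25.47 = 662,658 + 2,132,031 + 180,000 + 5,460,768 = 8,435,457
volume = 370,200 + 174,900 + 400,000 + 214,400 = 1,159,500 m³
S = 8,435,457 / 1,159,500 = 7.2751 PSU

7.28 PSU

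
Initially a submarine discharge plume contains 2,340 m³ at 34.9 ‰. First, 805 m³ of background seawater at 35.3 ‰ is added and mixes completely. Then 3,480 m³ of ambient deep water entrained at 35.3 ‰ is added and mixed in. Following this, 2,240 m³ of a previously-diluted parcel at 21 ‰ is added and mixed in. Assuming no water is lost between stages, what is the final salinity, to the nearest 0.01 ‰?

31.58 ‰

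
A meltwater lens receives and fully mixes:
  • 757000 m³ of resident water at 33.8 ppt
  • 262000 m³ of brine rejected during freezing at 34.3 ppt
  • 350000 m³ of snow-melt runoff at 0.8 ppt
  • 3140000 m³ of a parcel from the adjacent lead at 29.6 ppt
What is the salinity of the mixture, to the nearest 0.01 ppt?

Total salt / total volume:
salt = 757,000×33.8 + 262,000×34.3 + 350,000×0.8 + 3,140,000×29.6 = 25,586,600 + 8,986,600 + 280,000 + 92,944,000 = 127,797,200
volume = 757,000 + 262,000 + 350,000 + 3,140,000 = 4,509,000 m³
S = 127,797,200 / 4,509,000 = 28.3427 ppt

28.34 ppt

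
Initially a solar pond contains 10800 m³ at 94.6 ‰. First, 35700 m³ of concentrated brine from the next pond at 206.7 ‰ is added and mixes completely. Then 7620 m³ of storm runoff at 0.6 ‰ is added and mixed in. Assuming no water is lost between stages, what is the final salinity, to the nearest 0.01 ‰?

Weighted by volume,
Initial salt = 10,800×94.6 = 1,021,680
After stage 1: salt = 1,021,680 + 35,700×206.7 = 8,400,870; volume = 46,500 m³; S = 180.664 ‰
After stage 2: salt = 8,400,870 + 7,620×0.6 = 8,405,442; volume = 54,120 m³
S = 8,405,442 / 54,120 = 155.3112 ‰

155.31 ‰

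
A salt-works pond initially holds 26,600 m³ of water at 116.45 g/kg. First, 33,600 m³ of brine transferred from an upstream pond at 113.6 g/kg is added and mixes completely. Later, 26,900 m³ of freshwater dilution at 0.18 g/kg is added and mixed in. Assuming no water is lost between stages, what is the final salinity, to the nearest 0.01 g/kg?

79.44 g/kg

Conserving salt mass:
Initial salt = 26,600×116.45 = 3,097,570
After stage 1: salt = 3,097,570 + 33,600×113.6 = 6,914,530; volume = 60,200 m³; S = 114.859 g/kg
After stage 2: salt = 6,914,530 + 26,900×0.18 = 6,919,372; volume = 87,100 m³
S = 6,919,372 / 87,100 = 79.4417 g/kg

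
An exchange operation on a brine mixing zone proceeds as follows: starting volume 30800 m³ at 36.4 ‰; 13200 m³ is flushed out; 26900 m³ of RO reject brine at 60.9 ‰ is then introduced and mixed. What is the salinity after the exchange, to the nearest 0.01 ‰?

51.21 ‰

Remaining after removal: 17,600 m³ at 36.4 ‰ (salt = 640,640)
After addition: salt = 640,640 + 26,900×60.9 = 2,278,850; volume = 44,500 m³
S = 2,278,850 / 44,500 = 51.2101 ‰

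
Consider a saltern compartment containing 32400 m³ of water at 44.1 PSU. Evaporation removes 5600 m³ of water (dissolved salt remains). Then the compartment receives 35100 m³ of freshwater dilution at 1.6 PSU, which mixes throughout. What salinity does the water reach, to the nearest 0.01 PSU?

After evaporation: salt = 32,400×44.1 = 1,428,840; volume = 32,400 − 5,600 = 26,800 m³
After mixing: salt = 1,428,840 + 35,100×1.6 = 1,485,000; volume = 26,800 + 35,100 = 61,900 m³
S = 1,485,000 / 61,900 = 23.9903 PSU

23.99 PSU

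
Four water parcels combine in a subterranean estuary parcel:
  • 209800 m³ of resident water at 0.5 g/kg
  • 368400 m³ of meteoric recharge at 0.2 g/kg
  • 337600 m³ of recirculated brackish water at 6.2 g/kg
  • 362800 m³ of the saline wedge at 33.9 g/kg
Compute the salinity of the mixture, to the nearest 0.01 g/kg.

Mass of salt is conserved:
salt = 209,800×0.5 + 368,400×0.2 + 337,600×6.2 + 362,800×33.9 = 104,900 + 73,680 + 2,093,120 + 12,298,920 = 14,570,620
volume = 209,800 + 368,400 + 337,600 + 362,800 = 1,278,600 m³
S = 14,570,620 / 1,278,600 = 11.3958 g/kg

11.40 g/kg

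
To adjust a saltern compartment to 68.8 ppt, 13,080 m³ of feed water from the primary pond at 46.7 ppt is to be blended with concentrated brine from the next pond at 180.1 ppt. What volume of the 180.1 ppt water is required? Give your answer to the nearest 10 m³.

Salt balance: 13,080×46.7 + V×180.1 = (13,080+V)×68.8
610,836 + 180.1V = 899,904 + 68.8V
289,068 = 111.3V
V = 2,597.2 m³

2600 m³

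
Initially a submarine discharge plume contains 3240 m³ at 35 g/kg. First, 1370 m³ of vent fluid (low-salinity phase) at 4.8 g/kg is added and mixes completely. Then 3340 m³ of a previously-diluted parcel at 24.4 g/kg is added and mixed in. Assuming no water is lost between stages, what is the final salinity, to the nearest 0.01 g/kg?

25.34 g/kg

By conservation of dissolved salt,
Initial salt = 3,240×35 = 113,400
After stage 1: salt = 113,400 + 1,370×4.8 = 119,976; volume = 4,610 m³; S = 26.025 g/kg
After stage 2: salt = 119,976 + 3,340×24.4 = 201,472; volume = 7,950 m³
S = 201,472 / 7,950 = 25.3424 g/kg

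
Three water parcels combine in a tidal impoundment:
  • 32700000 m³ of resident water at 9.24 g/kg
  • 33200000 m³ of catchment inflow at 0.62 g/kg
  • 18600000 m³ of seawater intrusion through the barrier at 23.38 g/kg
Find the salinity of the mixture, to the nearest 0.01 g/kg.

8.97 g/kg

Conserving salt mass:
salt = 32,700,000×9.24 + 33,200,000×0.62 + 18,600,000×23.38 = 302,148,000 + 20,584,000 + 434,868,000 = 757,600,000
volume = 32,700,000 + 33,200,000 + 18,600,000 = 84,500,000 m³
S = 757,600,000 / 84,500,000 = 8.9657 g/kg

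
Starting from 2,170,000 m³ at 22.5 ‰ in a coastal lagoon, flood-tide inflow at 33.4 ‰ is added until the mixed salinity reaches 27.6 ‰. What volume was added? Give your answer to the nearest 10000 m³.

1910000 m³

Salt balance: 2,170,000×22.5 + V×33.4 = (2,170,000+V)×27.6
48,825,000 + 33.4V = 59,892,000 + 27.6V
11,067,000 = 5.8V
V = 1,908,103.45 m³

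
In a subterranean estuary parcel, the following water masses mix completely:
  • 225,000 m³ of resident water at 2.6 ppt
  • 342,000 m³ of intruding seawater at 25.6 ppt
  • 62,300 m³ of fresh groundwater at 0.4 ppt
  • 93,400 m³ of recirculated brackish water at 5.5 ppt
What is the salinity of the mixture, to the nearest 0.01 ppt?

13.67 ppt

By conservation of dissolved salt,
salt = 225,000×2.6 + 342,000×25.6 + 62,300×0.4 + 93,400×5.5 = 585,000 + 8,755,200 + 24,920 + 513,700 = 9,878,820
volume = 225,000 + 342,000 + 62,300 + 93,400 = 722,700 m³
S = 9,878,820 / 722,700 = 13.6693 ppt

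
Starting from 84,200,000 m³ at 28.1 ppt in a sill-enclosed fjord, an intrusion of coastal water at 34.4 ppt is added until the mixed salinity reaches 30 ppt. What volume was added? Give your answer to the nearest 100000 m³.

36400000 m³

Salt balance: 84,200,000×28.1 + V×34.4 = (84,200,000+V)×30
2,366,020,000 + 34.4V = 2,526,000,000 + 30V
159,980,000 = 4.4V
V = 36,359,090.91 m³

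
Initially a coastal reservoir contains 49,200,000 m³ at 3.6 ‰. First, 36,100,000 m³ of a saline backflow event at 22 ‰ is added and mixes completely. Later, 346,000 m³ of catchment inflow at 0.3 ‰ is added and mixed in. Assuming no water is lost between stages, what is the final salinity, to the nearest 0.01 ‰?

Conserving salt mass:
Initial salt = 49,200,000×3.6 = 177,120,000
After stage 1: salt = 177,120,000 + 36,100,000×22 = 971,320,000; volume = 85,300,000 m³; S = 11.387 ‰
After stage 2: salt = 971,320,000 + 346,000×0.3 = 971,423,800; volume = 85,646,000 m³
S = 971,423,800 / 85,646,000 = 11.3423 ‰

11.34 ‰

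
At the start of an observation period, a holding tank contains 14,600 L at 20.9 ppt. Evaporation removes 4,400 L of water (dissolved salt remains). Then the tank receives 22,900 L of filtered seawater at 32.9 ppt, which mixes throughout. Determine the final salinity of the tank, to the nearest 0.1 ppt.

32.0 ppt

After evaporation: salt = 14,600×20.9 = 305,140; volume = 14,600 − 4,400 = 10,200 L
After mixing: salt = 305,140 + 22,900×32.9 = 1,058,550; volume = 10,200 + 22,900 = 33,100 L
S = 1,058,550 / 33,100 = 31.9804 ppt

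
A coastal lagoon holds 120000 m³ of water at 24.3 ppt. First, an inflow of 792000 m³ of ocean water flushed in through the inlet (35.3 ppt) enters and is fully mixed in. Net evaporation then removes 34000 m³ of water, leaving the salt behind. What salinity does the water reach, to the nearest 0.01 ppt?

35.16 ppt

After mixing: salt = 120,000×24.3 + 792,000×35.3 = 30,873,600; volume = 912,000 m³
After evaporation: salt unchanged = 30,873,600; volume = 912,000 − 34,000 = 878,000 m³
S = 30,873,600 / 878,000 = 35.1636 ppt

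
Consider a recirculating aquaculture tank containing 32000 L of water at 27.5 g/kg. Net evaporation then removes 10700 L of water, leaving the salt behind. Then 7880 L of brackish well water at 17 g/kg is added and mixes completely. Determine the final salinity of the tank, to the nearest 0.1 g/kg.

34.7 g/kg

After evaporation: salt = 32,000×27.5 = 880,000; volume = 32,000 − 10,700 = 21,300 L
After mixing: salt = 880,000 + 7,880×17 = 1,013,960; volume = 21,300 + 7,880 = 29,180 L
S = 1,013,960 / 29,180 = 34.7485 g/kg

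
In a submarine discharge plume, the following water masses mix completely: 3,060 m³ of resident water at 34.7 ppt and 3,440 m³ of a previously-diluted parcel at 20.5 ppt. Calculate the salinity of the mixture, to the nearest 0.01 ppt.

27.18 ppt

Salt balance:
salt = 3,060×34.7 + 3,440×20.5 = 106,182 + 70,520 = 176,702
volume = 3,060 + 3,440 = 6,500 m³
S = 176,702 / 6,500 = 27.1849 ppt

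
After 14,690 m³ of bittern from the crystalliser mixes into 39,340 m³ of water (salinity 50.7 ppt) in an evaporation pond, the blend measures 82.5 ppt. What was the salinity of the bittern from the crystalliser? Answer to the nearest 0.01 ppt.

167.66 ppt

Salt balance: 39,340×50.7 + 14,690×S = 54,030×82.5
1,994,538 + 14,690·S = 4,457,475
S = (4,457,475 − 1,994,538) / 14,690 = 167.6608 ppt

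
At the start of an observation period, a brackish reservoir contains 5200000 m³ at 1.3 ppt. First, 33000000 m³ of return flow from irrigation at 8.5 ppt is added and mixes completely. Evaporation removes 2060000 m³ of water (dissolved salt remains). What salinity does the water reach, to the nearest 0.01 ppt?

7.95 ppt

After mixing: salt = 5,200,000×1.3 + 33,000,000×8.5 = 287,260,000; volume = 38,200,000 m³
After evaporation: salt unchanged = 287,260,000; volume = 38,200,000 − 2,060,000 = 36,140,000 m³
S = 287,260,000 / 36,140,000 = 7.9485 ppt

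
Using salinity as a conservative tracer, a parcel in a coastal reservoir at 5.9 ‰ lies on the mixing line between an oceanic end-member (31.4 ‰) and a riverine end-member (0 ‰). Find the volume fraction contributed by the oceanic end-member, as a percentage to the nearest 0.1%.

Let g be the oceanic fraction. Salt balance per unit volume:
g×31.4 + (1−g)×0 = 5.9
g = (5.9 − 0) / (31.4 − 0) = 5.9/31.4 = 0.1879

18.8%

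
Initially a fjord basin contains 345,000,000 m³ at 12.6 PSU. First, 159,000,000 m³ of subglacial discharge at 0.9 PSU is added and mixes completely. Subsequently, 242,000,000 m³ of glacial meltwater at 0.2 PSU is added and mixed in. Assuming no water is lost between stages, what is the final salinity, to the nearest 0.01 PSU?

Total salt / total volume:
Initial salt = 345,000,000×12.6 = 4,347,000,000
After stage 1: salt = 4,347,000,000 + 159,000,000×0.9 = 4,490,100,000; volume = 504,000,000 m³; S = 8.909 PSU
After stage 2: salt = 4,490,100,000 + 242,000,000×0.2 = 4,538,500,000; volume = 746,000,000 m³
S = 4,538,500,000 / 746,000,000 = 6.0838 PSU

6.08 PSU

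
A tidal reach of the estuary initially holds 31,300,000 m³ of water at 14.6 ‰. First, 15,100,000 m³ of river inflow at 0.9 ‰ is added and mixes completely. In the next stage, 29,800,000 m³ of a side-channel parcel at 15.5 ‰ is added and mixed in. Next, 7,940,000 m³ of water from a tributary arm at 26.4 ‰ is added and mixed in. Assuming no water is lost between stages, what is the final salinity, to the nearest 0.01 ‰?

13.57 ‰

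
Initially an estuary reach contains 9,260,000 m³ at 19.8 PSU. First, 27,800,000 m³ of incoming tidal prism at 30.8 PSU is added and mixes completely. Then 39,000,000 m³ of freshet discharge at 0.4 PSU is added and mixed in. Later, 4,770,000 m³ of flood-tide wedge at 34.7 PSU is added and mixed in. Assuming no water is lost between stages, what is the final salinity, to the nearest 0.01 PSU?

15.10 PSU

Weighted by volume,
Initial salt = 9,260,000×19.8 = 183,348,000
After stage 1: salt = 183,348,000 + 27,800,000×30.8 = 1,039,588,000; volume = 37,060,000 m³; S = 28.051 PSU
After stage 2: salt = 1,039,588,000 + 39,000,000×0.4 = 1,055,188,000; volume = 76,060,000 m³; S = 13.873 PSU
After stage 3: salt = 1,055,188,000 + 4,770,000×34.7 = 1,220,707,000; volume = 80,830,000 m³
S = 1,220,707,000 / 80,830,000 = 15.1022 PSU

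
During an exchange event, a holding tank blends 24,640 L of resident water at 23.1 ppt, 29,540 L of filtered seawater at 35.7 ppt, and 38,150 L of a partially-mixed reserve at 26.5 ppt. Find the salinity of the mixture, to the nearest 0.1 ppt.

Mass of salt is conserved:
salt = 24,640×23.1 + 29,540×35.7 + 38,150×26.5 = 569,184 + 1,054,578 + 1,010,975 = 2,634,737
volume = 24,640 + 29,540 + 38,150 = 92,330 L
S = 2,634,737 / 92,330 = 28.536 ppt

28.5 ppt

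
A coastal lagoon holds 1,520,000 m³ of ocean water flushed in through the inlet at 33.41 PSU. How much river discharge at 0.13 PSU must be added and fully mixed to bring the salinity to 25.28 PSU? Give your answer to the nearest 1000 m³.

Salt balance: 1,520,000×33.41 + V×0.13 = (1,520,000+V)×25.28
50,783,200 + 0.13V = 38,425,600 + 25.28V
12,357,600 = 25.15V
V = 491,355.86 m³

491000 m³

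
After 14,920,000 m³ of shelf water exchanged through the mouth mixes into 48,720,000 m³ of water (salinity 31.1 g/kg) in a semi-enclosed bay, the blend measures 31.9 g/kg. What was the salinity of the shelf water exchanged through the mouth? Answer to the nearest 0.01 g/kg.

34.51 g/kg

Salt balance: 48,720,000×31.1 + 14,920,000×S = 63,640,000×31.9
1,515,192,000 + 14,920,000·S = 2,030,116,000
S = (2,030,116,000 − 1,515,192,000) / 14,920,000 = 34.5123 g/kg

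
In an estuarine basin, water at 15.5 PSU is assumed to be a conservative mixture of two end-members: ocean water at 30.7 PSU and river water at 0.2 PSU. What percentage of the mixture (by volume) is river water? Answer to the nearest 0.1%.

Let f be the freshwater fraction. Salt balance per unit volume:
f×0.2 + (1−f)×30.7 = 15.5
f = (30.7 − 15.5) / (30.7 − 0.2) = 15.2/30.5 = 0.4984

49.8%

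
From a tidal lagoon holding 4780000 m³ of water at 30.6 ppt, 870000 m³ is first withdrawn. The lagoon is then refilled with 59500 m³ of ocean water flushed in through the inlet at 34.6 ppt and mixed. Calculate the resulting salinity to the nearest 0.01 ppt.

30.66 ppt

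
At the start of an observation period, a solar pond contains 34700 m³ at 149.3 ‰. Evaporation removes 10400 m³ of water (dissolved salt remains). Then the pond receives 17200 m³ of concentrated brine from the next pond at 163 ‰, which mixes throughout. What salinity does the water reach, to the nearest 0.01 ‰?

192.39 ‰

After evaporation: salt = 34,700×149.3 = 5,180,710; volume = 34,700 − 10,400 = 24,300 m³
After mixing: salt = 5,180,710 + 17,200×163 = 7,984,310; volume = 24,300 + 17,200 = 41,500 m³
S = 7,984,310 / 41,500 = 192.393 ‰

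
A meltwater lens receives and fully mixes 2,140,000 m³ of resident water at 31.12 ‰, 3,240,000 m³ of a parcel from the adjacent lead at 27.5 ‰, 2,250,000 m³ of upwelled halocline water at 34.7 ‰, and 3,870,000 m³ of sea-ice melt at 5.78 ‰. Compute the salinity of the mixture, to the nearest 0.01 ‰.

Conserving salt mass:
salt = 2,140,000×31.12 + 3,240,000×27.5 + 2,250,000×34.7 + 3,870,000×5.78 = 66,596,800 + 89,100,000 + 78,075,000 + 22,368,600 = 256,140,400
volume = 2,140,000 + 3,240,000 + 2,250,000 + 3,870,000 = 11,500,000 m³
S = 256,140,400 / 11,500,000 = 22.2731 ‰

22.27 ‰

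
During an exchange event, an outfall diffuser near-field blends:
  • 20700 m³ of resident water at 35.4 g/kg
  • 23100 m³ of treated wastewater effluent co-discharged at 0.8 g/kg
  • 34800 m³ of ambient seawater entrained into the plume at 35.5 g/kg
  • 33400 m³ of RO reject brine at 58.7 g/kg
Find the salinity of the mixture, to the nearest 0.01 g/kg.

Mass of salt is conserved:
salt = 20,700×35.4 + 23,100×0.8 + 34,800×35.5 + 33,400×58.7 = 732,780 + 18,480 + 1,235,400 + 1,960,580 = 3,947,240
volume = 20,700 + 23,100 + 34,800 + 33,400 = 112,000 m³
S = 3,947,240 / 112,000 = 35.2432 g/kg

35.24 g/kg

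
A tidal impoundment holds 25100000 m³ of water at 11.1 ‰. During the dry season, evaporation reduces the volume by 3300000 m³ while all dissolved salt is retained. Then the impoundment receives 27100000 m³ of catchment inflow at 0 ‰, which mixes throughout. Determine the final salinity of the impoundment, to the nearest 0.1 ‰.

After evaporation: salt = 25,100,000×11.1 = 278,610,000; volume = 25,100,000 − 3,300,000 = 21,800,000 m³
After mixing: salt = 278,610,000 + 27,100,000×0 = 278,610,000; volume = 21,800,000 + 27,100,000 = 48,900,000 m³
S = 278,610,000 / 48,900,000 = 5.6975 ‰

5.7 ‰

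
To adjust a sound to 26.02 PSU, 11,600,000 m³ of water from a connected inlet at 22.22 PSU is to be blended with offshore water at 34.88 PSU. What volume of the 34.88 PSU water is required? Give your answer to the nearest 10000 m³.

Salt balance: 11,600,000×22.22 + V×34.88 = (11,600,000+V)×26.02
257,752,000 + 34.88V = 301,832,000 + 26.02V
44,080,000 = 8.86V
V = 4,975,169.3 m³

4980000 m³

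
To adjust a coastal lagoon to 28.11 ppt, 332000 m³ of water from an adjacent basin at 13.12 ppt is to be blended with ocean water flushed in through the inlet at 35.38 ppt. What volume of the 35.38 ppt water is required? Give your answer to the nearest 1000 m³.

Salt balance: 332,000×13.12 + V×35.38 = (332,000+V)×28.11
4,355,840 + 35.38V = 9,332,520 + 28.11V
4,976,680 = 7.27V
V = 684,550.21 m³

685000 m³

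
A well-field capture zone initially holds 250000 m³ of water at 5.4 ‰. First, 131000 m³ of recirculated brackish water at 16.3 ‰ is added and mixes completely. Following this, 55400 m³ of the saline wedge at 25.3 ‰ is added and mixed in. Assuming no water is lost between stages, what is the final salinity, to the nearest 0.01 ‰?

Salt balance:
Initial salt = 250,000×5.4 = 1,350,000
After stage 1: salt = 1,350,000 + 131,000×16.3 = 3,485,300; volume = 381,000 m³; S = 9.148 ‰
After stage 2: salt = 3,485,300 + 55,400×25.3 = 4,886,920; volume = 436,400 m³
S = 4,886,920 / 436,400 = 11.1983 ‰

11.20 ‰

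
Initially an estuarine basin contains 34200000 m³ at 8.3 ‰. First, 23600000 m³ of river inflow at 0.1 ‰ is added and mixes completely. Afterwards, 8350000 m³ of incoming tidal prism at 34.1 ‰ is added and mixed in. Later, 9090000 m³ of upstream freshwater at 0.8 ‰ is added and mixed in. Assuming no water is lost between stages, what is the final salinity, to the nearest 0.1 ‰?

7.7 ‰

Total salt / total volume:
Initial salt = 34,200,000×8.3 = 283,860,000
After stage 1: salt = 283,860,000 + 23,600,000×0.1 = 286,220,000; volume = 57,800,000 m³; S = 4.952 ‰
After stage 2: salt = 286,220,000 + 8,350,000×34.1 = 570,955,000; volume = 66,150,000 m³; S = 8.631 ‰
After stage 3: salt = 570,955,000 + 9,090,000×0.8 = 578,227,000; volume = 75,240,000 m³
S = 578,227,000 / 75,240,000 = 7.6851 ‰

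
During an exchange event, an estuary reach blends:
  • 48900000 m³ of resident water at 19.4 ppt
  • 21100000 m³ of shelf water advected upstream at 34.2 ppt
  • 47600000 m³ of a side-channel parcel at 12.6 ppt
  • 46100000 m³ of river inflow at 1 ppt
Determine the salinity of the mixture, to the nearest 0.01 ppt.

Weighted by volume,
salt = 48,900,000×19.4 + 21,100,000×34.2 + 47,600,000×12.6 + 46,100,000×1 = 948,660,000 + 721,620,000 + 599,760,000 + 46,100,000 = 2,316,140,000
volume = 48,900,000 + 21,100,000 + 47,600,000 + 46,100,000 = 163,700,000 m³
S = 2,316,140,000 / 163,700,000 = 14.1487 ppt

14.15 ppt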